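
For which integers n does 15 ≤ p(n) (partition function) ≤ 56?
7, 8, 9, 10, 11

Tabulating p(n) via p(n) = p(n−1) + p(n−2) − p(n−5) − p(n−7) + …: p(6)=11; p(7)=15; p(8)=22; p(9)=30; p(10)=42; p(11)=56; p(12)=77. So valid n = 7, 8, 9, 10, 11.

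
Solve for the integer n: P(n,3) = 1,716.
13
P(n,3) = n(n−1)(n−2) is increasing in n; n(n−1)(n−2) ≈ (n−1)^3 = 1,716 gives n ≈ 13.0. Check: P(11,3) = 990, P(12,3) = 1,320, P(13,3) = 1,716 ✓. So n = 13.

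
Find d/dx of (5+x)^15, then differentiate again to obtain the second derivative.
210(5+x)^13

Solution: First derivative: 15(5+x)^{14}. Second derivative: 15·14·(5+x)^{13} = 210(5+x)^{13}.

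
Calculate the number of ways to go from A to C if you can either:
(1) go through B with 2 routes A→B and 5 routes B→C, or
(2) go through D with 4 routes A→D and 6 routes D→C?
Route via B: 2×5=10. Route via D: 4×6=24. Total: 34.

Answer: 34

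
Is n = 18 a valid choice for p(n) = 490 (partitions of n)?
No

Pentagonal recurrence p(n) = p(n−1) + p(n−2) − p(n−5) − p(n−7) + …: p(18) = p(17) + p(16) − p(13) − p(11) + p(6) + p(3) = 297 + 231 − 101 − 56 + 11 + 3 = 385, which does not equal 490.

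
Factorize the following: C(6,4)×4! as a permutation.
P(6,4)

C(6,4)×4! = [6!/(4!(2)!)]×4! = 6!/(2)! = P(6,4) = 360.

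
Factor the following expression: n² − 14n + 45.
(n − 5)(n − 9)

Explanation: Seek roots whose sum is 14 and product is 45: (5, 9). So n² − 14n + 45 = (n − 5)(n − 9).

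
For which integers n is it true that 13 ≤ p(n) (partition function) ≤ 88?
7, 8, 9, 10, 11, 12

Tabulating p(n) via p(n) = p(n−1) + p(n−2) − p(n−5) − p(n−7) + …: p(6)=11; p(7)=15; p(8)=22; p(9)=30; p(10)=42; p(11)=56; p(12)=77; p(13)=101. So valid n = 7, 8, 9, 10, 11, 12.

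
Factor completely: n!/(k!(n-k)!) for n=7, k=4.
C(7,4) = 35

Explanation: This is the binomial coefficient C(7,4) = 35.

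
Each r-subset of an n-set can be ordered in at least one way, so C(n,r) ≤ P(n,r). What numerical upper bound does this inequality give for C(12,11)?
P(12,11) = 12·11·10·9·8·7·6·5·4·3·2 = 479,001,600, so C(12,11) ≤ 479,001,600. (The bound is loose by a factor of 11! = 39,916,800: C(12,11) = 479,001,600/39,916,800 = 12.)
Final answer: 479,001,600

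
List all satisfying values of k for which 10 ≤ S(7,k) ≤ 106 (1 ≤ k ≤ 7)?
2, 6

Working:
S(7,1)=1; S(7,2)=63; S(7,3)=301; S(7,4)=350; S(7,5)=140; S(7,6)=21; S(7,7)=1. So valid k = 2, 6.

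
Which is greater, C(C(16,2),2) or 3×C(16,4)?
C(C(16,2),2)=7,140, 3×C(16,4)=5,460.

Answer: C(C(16,2),2)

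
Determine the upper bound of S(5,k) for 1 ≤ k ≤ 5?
25
Row S(5,k) for k = 1..5 (via S(n,k) = k·S(n−1,k) + S(n−1,k−1)): 1, 15, 25, 10, 1. The row is unimodal; maximum at k = 3: 25.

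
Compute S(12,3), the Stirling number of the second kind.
86,526

Working:
Using the Stirling recurrence: S(n,k) = k·S(n-1,k) + S(n-1,k-1)
S(12,3) = 3·S(11,3) + S(11,2)
         = 3·28501 + 1023
         = 85503 + 1023
         = 86,526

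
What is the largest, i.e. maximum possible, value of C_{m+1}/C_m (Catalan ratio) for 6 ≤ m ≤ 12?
25/7

Explanation: C_{m+1}/C_m = 2(2m+1)/(m+2), which increases with m. Maximum at m = 12: 2·25/14 = 25/7.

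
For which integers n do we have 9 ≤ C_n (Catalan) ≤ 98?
4, 5

C_3=5; C_4=14; C_5=42; C_6=132. So valid n = 4, 5.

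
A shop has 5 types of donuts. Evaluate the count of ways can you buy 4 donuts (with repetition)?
70

Solution: Stars and bars: C(4+5-1, 4) = C(8, 4) = 70.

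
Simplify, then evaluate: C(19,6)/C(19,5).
C(n,k+1)/C(n,k) = (n−k)/(k+1). Here (19−5)/(5+1) = 14/6 = 7/3.
Final answer: 7/3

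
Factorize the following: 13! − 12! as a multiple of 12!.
12 × 12! = 5,748,019,200

Explanation: 13! − 12! = 13·12! − 12! = (13 − 1)·12! = 12 × 12! = 5,748,019,200.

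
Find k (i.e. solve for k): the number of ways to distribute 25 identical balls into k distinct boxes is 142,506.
6

Stars and bars: the count is C(25+k−1, k−1), increasing in k. k=4: C(28,3) = 3,276, k=5: C(29,4) = 23,751, k=6: C(30,5) = 142,506 ✓. So k = 6.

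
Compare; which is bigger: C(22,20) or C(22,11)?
C(22,11)

Working:
C(22,20)=231, C(22,11)=705,432.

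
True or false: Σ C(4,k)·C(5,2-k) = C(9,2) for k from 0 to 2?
Vandermonde's identity gives C(9,2) = 36; RHS C(9,2) = 36.
Final answer: True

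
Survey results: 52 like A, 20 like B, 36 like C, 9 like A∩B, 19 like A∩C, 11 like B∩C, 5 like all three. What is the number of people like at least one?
74

Solution: |A∪B∪C| = 52+20+36-9-19-11+5 = 74.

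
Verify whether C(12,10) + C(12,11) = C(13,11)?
True
Pascal's identity: LHS = 66 + 12 = 78; RHS = C(13,11) = 78. Both sides agree, so the statement holds.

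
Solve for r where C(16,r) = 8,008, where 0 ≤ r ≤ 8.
6

Reasoning: C(16,r) is increasing for 0 ≤ r ≤ 8. Stepping up (C(16,r+1) = C(16,r)·(16−r)/(r+1)): C(16,1) = 16, C(16,2) = 120, C(16,3) = 560, C(16,4) = 1,820, C(16,5) = 4,368, C(16,6) = 8,008 ✓. So r = 6.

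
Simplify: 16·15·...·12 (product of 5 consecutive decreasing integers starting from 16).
This is P(16,5) = 16!/(11)! = 524,160.

Answer: 524,160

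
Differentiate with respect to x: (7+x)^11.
11(7+x)^10

Reasoning: Using the power rule: d/dx (7+x)^11 = 11(7+x)^{10}.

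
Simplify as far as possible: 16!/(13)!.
This equals 16×15×14 = 3,360.

Answer: 3,360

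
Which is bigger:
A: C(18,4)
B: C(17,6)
B
A=C(18,4)=3,060, B=C(17,6)=12,376.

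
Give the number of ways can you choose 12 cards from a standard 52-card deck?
206,379,406,870
C(52,12) = 206,379,406,870.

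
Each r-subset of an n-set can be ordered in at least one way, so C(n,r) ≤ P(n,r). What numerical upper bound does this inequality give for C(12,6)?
665,280
P(12,6) = 12·11·10·9·8·7 = 665,280, so C(12,6) ≤ 665,280. (The bound is loose by a factor of 6! = 720: C(12,6) = 665,280/720 = 924.)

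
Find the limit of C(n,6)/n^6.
1/720
C(n,6) ≈ n^6/6! for large n. Limit = 1/6! = 1/720.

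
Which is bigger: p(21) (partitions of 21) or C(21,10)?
Pentagonal recurrence p(n) = p(n−1) + p(n−2) − p(n−5) − p(n−7) + …: p(21) = p(20) + p(19) − p(16) − p(14) + p(9) + p(6) = 627 + 490 − 231 − 135 + 30 + 11 = 792; C(21,10) = 352,716.

Answer: C(21,10)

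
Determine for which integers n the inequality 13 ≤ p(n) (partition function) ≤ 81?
7, 8, 9, 10, 11, 12

Working:
Tabulating p(n) via p(n) = p(n−1) + p(n−2) − p(n−5) − p(n−7) + …: p(6)=11; p(7)=15; p(8)=22; p(9)=30; p(10)=42; p(11)=56; p(12)=77; p(13)=101. So valid n = 7, 8, 9, 10, 11, 12.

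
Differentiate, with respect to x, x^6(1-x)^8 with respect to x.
6x^5(1-x)^8 - 8x^6(1-x)^7

Working:
Product rule: 6x^{5}(1-x)^{8} + x^6·(-8)(1-x)^{7}.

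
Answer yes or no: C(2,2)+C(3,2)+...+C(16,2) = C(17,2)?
No

Hockey stick identity gives Σ = C(17,3) = 680; RHS C(17,2) = 136.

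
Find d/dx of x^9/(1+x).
(9x^8(1+x) - x^9)/(1+x)²

Working:
Quotient rule: [9x^{8}(1+x) - x^9]/(1+x)².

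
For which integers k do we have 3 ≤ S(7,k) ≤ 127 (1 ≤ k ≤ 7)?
2, 6

Explanation: S(7,1)=1; S(7,2)=63; S(7,3)=301; S(7,4)=350; S(7,5)=140; S(7,6)=21; S(7,7)=1. So valid k = 2, 6.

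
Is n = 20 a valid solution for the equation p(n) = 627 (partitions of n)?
Yes

Pentagonal recurrence p(n) = p(n−1) + p(n−2) − p(n−5) − p(n−7) + …: p(20) = p(19) + p(18) − p(15) − p(13) + p(8) + p(5) = 490 + 385 − 176 − 101 + 22 + 7 = 627, which equals 627.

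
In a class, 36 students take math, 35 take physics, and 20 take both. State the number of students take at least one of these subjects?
51

Solution: |A∪B| = |A|+|B|-|A∩B| = 36+35-20 = 51.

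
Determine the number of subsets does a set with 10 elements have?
1,024
Each element can be included or excluded: 2^10 = 1,024.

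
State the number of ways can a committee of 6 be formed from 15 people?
5,005

C(15,6) = 15! / (6! × (15-6)!)
         = 15! / (6! × 9!)
         = 5,005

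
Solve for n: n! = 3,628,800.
10

Reasoning: n! is strictly increasing. 8! = 40,320, 9! = 362,880, 10! = 3,628,800 ✓. So n = 10.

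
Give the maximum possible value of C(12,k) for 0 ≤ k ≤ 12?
Maximum at k = 6: C(12,6) = 924.

Answer: 924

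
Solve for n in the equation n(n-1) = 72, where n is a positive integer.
9

Working:
n² − n − 72 = 0, so n = (1 ± √(1 + 4·72))/2 = (1 ± √289)/2 = (1 ± 17)/2, i.e. n = 9 or n = -8. Taking the positive root, n = 9 (check: 9×8 = 72).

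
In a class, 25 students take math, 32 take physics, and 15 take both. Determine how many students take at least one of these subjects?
42

|A∪B| = |A|+|B|-|A∩B| = 25+32-15 = 42.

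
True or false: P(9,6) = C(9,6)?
P(9,6) = 60,480 and C(9,6) = 84; P(n,r) = r! × C(n,r) so P > C whenever r ≥ 2.
Final answer: False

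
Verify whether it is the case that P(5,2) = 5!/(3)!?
Permutation formula P(n,k) = n!/(n-k)!: 5!/3! = 120/6 = 20 = P(5,2). The statement holds.
Final answer: True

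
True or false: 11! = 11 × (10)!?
True

Working:
By definition n! = n × (n-1)!, so 11! = 11 × 10!.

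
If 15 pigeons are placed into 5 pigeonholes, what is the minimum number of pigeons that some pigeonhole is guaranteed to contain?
Pigeonhole: ⌈15/5⌉ = 3.
Final answer: 3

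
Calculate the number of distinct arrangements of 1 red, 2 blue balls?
3

Reasoning: Multinomial: 3!/(1! × 2!) = 3.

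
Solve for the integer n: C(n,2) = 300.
25

Solution: C(n,2) = n(n−1)/2! is increasing in n, and n(n−1) = 2!·300 = 600 ≈ (n−0.5)^2 gives n ≈ 25.0. Check: C(23,2) = 253, C(24,2) = 276, C(25,2) = 300 ✓. So n = 25.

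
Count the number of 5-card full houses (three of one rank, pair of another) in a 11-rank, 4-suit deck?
Triple rank: 11. Triple suits: C(4,3)=4. Pair rank: 10. Pair suits: C(4,2)=6. Total: 2,640.

Answer: 2,640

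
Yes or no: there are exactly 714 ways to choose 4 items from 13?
No

Explanation: C(13,4) = 715 ≠ 714.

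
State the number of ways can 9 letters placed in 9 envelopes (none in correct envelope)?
133,496

Reasoning: Using D(n) = (n-1)[D(n-1) + D(n-2)]:
D(9) = (9-1) × [D(8) + D(7)]
      = 8 × [14833 + 1854]
      = 8 × 16687
      = 133,496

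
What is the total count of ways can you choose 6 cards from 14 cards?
3,003

C(14,6) = 14! / (6! × (14-6)!)
         = 14! / (6! × 8!)
         = 3,003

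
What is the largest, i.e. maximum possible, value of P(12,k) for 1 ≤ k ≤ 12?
P(12,k) increases in k, so maximum at k = 12: 12! = 479,001,600.

Answer: 479,001,600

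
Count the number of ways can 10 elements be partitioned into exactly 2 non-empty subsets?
511

Solution: This equals S(10,2), the Stirling number of the 2nd kind.
Using the Stirling recurrence: S(n,k) = k·S(n-1,k) + S(n-1,k-1)
S(10,2) = 2·S(9,2) + S(9,1)
         = 2·255 + 1
         = 510 + 1
         = 511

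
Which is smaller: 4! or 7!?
4!=24, 7!=5,040. 7! > 4!.
Final answer: 4!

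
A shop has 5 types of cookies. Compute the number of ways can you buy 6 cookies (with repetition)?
210

Working:
Stars and bars: C(6+5-1, 6) = C(10, 6) = 210.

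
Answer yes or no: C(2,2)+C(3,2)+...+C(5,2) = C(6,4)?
No

Explanation: Hockey stick identity gives Σ = C(6,3) = 20; RHS C(6,4) = 15.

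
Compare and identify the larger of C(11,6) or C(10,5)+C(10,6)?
By Pascal's identity: C(11,6) = C(10,5)+C(10,6) = 462. Equal.

Answer: Equal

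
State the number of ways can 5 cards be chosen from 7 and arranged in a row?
P(7,5) = 7!/(7-5)! = 2,520.

Answer: 2,520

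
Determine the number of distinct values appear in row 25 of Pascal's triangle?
13

Row 25 has entries C(25,0)..C(25,25); by symmetry C(25,k)=C(25,25-k), giving 13 distinct values.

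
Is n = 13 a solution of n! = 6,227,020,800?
Yes

Explanation: 13! = 13·12! = 13·479,001,600 = 6,227,020,800, which equals 6,227,020,800.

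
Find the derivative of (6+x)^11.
11(6+x)^10

Working:
Using the power rule: d/dx (6+x)^11 = 11(6+x)^{10}.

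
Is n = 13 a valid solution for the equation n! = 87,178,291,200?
No

Reasoning: 13! = 13·12! = 13·479,001,600 = 6,227,020,800, which does not equal 87,178,291,200.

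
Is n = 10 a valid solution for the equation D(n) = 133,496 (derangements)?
D(10) = (10-1)·[D(9) + D(8)] = 9·[133,496 + 14,833] = 1,334,961, which does not equal 133,496.
Final answer: No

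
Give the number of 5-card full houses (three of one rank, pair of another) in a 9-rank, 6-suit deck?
Triple rank: 9. Triple suits: C(6,3)=20. Pair rank: 8. Pair suits: C(6,2)=15. Total: 21,600.

Answer: 21,600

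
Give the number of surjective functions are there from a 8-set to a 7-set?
Onto functions = 7! × S(8,7)
First compute S(8,7) via recurrence:
Using the Stirling recurrence: S(n,k) = k·S(n-1,k) + S(n-1,k-1)
S(8,7) = 7·S(7,7) + S(7,6)
         = 7·1 + 21
         = 7 + 21
         = 28
Then: 5040 × 28 = 141,120

Answer: 141,120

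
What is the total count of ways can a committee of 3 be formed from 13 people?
286

C(13,3) = 13! / (3! × (13-3)!)
         = 13! / (3! × 10!)
         = 286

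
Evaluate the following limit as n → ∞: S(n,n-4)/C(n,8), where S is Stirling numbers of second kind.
105

Explanation: The leading term of S(n,n-4) as a polynomial in n is (7)!!·C(n,8), so the ratio → (7)!! = 105.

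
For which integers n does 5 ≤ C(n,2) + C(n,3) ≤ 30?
4, 5

Explanation: C(3,2)+C(3,3)=4; C(4,2)+C(4,3)=10; C(5,2)+C(5,3)=20; C(6,2)+C(6,3)=35. So valid n = 4, 5.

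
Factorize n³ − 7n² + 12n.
n(n − 3)(n − 4)

Working:
n³ − 7n² + 12n = n(n² − 7n + 12) = n(n − 3)(n − 4).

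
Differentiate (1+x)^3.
Using the power rule: d/dx (1+x)^3 = 3(1+x)^{2}.

Answer: 3(1+x)^2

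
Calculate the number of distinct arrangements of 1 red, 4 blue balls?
5

Solution: Multinomial: 5!/(1! × 4!) = 5.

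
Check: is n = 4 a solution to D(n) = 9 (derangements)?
Yes
D(4) = (4-1)·[D(3) + D(2)] = 3·[2 + 1] = 9, which equals 9.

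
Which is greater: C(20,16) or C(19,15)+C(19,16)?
Equal

Reasoning: By Pascal's identity: C(20,16) = C(19,15)+C(19,16) = 4,845. Equal.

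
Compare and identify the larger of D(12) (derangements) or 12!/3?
D(12)
D(12) = (12-1)·[D(11) + D(10)] = 11·[14,684,570 + 1,334,961] = 176,214,841; 12!/3 = 479,001,600/3 = 159,667,200.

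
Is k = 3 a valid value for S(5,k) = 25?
Yes

Reasoning: S(5,3) = 3·S(4,3) + S(4,2) = 3·6 + 7 = 25, which equals 25.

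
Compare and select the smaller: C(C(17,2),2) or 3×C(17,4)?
C(C(17,2),2)=9,180, 3×C(17,4)=7,140.

Answer: 3×C(17,4)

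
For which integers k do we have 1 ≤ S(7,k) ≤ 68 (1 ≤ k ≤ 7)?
S(7,1)=1; S(7,2)=63; S(7,3)=301; S(7,4)=350; S(7,5)=140; S(7,6)=21; S(7,7)=1. So valid k = 1, 2, 6, 7.
Final answer: 1, 2, 6, 7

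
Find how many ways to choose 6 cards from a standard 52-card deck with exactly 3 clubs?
2,613,754

Solution: 13 clubs and 39 non-clubs: C(13,3) × C(39,3) = 286 × 9139 = 2,613,754.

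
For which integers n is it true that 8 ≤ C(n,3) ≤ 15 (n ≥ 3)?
C(4,3)=4; C(5,3)=10; C(6,3)=20. So valid n = 5.
Final answer: 5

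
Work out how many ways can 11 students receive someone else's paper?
14,684,570

Working:
Using D(n) = (n-1)[D(n-1) + D(n-2)]:
D(11) = (11-1) × [D(10) + D(9)]
      = 10 × [1334961 + 133496]
      = 10 × 1468457
      = 14,684,570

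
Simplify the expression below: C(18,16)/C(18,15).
3/16

Working:
C(n,k+1)/C(n,k) = (n−k)/(k+1). Here (18−15)/(15+1) = 3/16 = 3/16.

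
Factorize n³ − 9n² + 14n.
n³ − 9n² + 14n = n(n² − 9n + 14) = n(n − 2)(n − 7).

Answer: n(n − 2)(n − 7)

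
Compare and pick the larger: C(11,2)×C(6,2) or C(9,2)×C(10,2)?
C(11,2)×C(6,2)=825, C(9,2)×C(10,2)=1,620.

Answer: C(9,2)×C(10,2)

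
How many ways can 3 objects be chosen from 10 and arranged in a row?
720

Explanation: P(10,3) = 10!/(10-3)! = 720.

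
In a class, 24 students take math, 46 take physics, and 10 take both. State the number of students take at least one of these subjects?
60

|A∪B| = |A|+|B|-|A∩B| = 24+46-10 = 60.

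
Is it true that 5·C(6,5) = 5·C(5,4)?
False
Absorption identity k·C(n,k) = n·C(n-1,k-1). LHS = 5·6 = 30; RHS = 5·5 = 25.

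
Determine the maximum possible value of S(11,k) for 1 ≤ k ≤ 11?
246,730

Solution: Row S(11,k) for k = 1..11 (via S(n,k) = k·S(n−1,k) + S(n−1,k−1)): 1, 1,023, 28,501, 145,750, 246,730, 179,487, 63,987, 11,880, 1,155, 55, 1. The row is unimodal; maximum at k = 5: 246,730.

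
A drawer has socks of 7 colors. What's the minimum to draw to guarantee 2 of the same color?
8

Solution: Worst case: 1 of each = 7. One more: 8.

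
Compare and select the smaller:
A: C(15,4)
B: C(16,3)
B

Solution: A=C(15,4)=1,365, B=C(16,3)=560.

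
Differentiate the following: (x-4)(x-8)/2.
d/dx[(x-4)(x-8)] = (x-8) + (x-4) = 2x - 12. Dividing by 2 gives (2x - 12)/2.
Final answer: (2x - 12)/2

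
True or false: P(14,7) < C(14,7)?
False

Explanation: P(14,7) = 17,297,280 and C(14,7) = 3,432; P(n,r) = r! × C(n,r) so P > C whenever r ≥ 2.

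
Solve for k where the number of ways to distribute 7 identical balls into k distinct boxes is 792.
6
Stars and bars: the count is C(7+k−1, k−1), increasing in k. k=4: C(10,3) = 120, k=5: C(11,4) = 330, k=6: C(12,5) = 792 ✓. So k = 6.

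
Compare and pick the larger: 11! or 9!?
11!

Explanation: 11!=39,916,800, 9!=362,880. 11! > 9!.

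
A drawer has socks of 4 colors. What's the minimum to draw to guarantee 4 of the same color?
Worst case: 3 of each = 12. One more: 13.

Answer: 13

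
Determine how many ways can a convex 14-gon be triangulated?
Using the Catalan number formula: C_n = C(2n, n) / (n+1)
C_12 = C(24, 12) / (12+1)
     = 2704156 / 13
     = 208,012
Final answer: 208,012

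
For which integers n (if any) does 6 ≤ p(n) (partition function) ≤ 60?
5, 6, 7, 8, 9, 10, 11

Working:
Tabulating p(n) via p(n) = p(n−1) + p(n−2) − p(n−5) − p(n−7) + …: p(4)=5; p(5)=7; p(6)=11; p(7)=15; p(8)=22; p(9)=30; p(10)=42; p(11)=56; p(12)=77. So valid n = 5, 6, 7, 8, 9, 10, 11.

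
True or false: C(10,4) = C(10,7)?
False

Solution: C(10,4) = 210 but C(10,7) = 120; symmetry gives C(10,4) = C(10,6), not C(10,7).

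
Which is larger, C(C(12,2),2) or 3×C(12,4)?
C(C(12,2),2)

Solution: C(C(12,2),2)=2,145, 3×C(12,4)=1,485.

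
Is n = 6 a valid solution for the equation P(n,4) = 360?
Yes

Explanation: P(6,4) = 6·5·4·3 = 360, which equals 360.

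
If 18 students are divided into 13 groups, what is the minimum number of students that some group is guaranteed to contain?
2

Pigeonhole: ⌈18/13⌉ = 2.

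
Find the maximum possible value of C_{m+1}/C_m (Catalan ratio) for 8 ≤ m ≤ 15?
62/17

Working:
C_{m+1}/C_m = 2(2m+1)/(m+2), which increases with m. Maximum at m = 15: 2·31/17 = 62/17.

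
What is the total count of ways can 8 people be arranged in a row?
40,320

Reasoning: Arrangements of 8 distinct objects: 8! = 40,320.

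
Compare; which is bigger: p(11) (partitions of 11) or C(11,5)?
Pentagonal recurrence p(n) = p(n−1) + p(n−2) − p(n−5) − p(n−7) + …: p(11) = p(10) + p(9) − p(6) − p(4) = 42 + 30 − 11 − 5 = 56; C(11,5) = 462.

Answer: C(11,5)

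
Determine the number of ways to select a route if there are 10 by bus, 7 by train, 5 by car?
By the addition principle: 10 + 7 + 5 = 22.

Answer: 22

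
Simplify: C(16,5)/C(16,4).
12/5

Reasoning: C(n,k+1)/C(n,k) = (n−k)/(k+1). Here (16−4)/(4+1) = 12/5 = 12/5.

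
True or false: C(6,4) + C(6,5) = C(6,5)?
False

Reasoning: Pascal's identity gives C(7,5) = 21, whereas C(6,5) = 6.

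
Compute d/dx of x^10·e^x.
(10x^9 + x^10)e^x

Product rule: d/dx[x^10]·e^x + x^10·d/dx[e^x] = 10x^{9}e^x + x^10e^x.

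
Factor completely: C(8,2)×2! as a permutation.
P(8,2)

Solution: C(8,2)×2! = [8!/(2!(6)!)]×2! = 8!/(6)! = P(8,2) = 56.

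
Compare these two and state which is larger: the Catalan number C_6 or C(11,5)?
C(11,5)

C_6 = C(12,6)/(6+1) = 924/7 = 132; C(11,5) = 462.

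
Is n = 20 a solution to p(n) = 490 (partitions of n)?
No
Pentagonal recurrence p(n) = p(n−1) + p(n−2) − p(n−5) − p(n−7) + …: p(20) = p(19) + p(18) − p(15) − p(13) + p(8) + p(5) = 490 + 385 − 176 − 101 + 22 + 7 = 627, which does not equal 490.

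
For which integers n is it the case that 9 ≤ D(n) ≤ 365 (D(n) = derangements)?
4, 5, 6

Reasoning: Using D(n) = (n−1)[D(n−1) + D(n−2)] with D(1)=0, D(2)=1: D(3)=2; D(4)=9; D(5)=44; D(6)=265; D(7)=1,854. So valid n = 4, 5, 6.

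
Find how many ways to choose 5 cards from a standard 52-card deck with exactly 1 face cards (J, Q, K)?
1,096,680

Explanation: 12 face cards and 40 non-face cards: C(12,1) × C(40,4) = 12 × 91,390 = 1,096,680.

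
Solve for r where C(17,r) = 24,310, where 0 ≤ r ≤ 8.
8

Reasoning: C(17,r) is increasing for 0 ≤ r ≤ 8. Stepping up (C(17,r+1) = C(17,r)·(17−r)/(r+1)): C(17,1) = 17, C(17,2) = 136, C(17,3) = 680, C(17,4) = 2,380, C(17,5) = 6,188, C(17,6) = 12,376, C(17,7) = 19,448, C(17,8) = 24,310 ✓. So r = 8.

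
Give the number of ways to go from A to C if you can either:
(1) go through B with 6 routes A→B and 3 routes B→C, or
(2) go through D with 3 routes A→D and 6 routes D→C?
36

Explanation: Route via B: 6×3=18. Route via D: 3×6=18. Total: 36.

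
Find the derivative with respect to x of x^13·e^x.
Product rule: d/dx[x^13]·e^x + x^13·d/dx[e^x] = 13x^{12}e^x + x^13e^x.
Final answer: (13x^12 + x^13)e^x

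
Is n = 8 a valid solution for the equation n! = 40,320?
Yes
8! = 8·7! = 8·5,040 = 40,320, which equals 40,320.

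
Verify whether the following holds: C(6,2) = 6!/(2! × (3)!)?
False
The correct denominator is 2!×4!, giving C(6,2) = 15; the stated RHS is 6!/(2!×3!) = 60 ≠ 15, so the statement does not hold.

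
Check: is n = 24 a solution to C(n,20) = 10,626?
Yes
C(24,20) = 24·23·22·21·20·19·18·17·16·15·14·13·12·11·10·9·8·7·6·5/20! = 25,852,016,738,884,976,640,000/2,432,902,008,176,640,000 = 10,626, which equals 10,626.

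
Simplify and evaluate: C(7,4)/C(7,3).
1

Working:
C(n,k+1)/C(n,k) = (n−k)/(k+1). Here (7−3)/(3+1) = 4/4 = 1.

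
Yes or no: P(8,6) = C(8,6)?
No

Working:
P(8,6) = 20,160 but C(8,6) = 28; they differ by a factor of 6! = 720, so the statement does not hold.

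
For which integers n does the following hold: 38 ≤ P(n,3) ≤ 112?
5

Working:
P(4,3)=24; P(5,3)=60; P(6,3)=120. So valid n = 5.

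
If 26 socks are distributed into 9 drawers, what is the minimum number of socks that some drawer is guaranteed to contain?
Pigeonhole: ⌈26/9⌉ = 3.
Final answer: 3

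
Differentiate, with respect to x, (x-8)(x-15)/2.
(2x - 23)/2
d/dx[(x-8)(x-15)] = (x-15) + (x-8) = 2x - 23. Dividing by 2 gives (2x - 23)/2.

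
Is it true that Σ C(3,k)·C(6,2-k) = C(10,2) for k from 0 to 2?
False

Reasoning: Vandermonde's identity gives C(9,2) = 36; RHS C(10,2) = 45.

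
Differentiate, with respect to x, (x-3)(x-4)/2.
(2x - 7)/2
d/dx[(x-3)(x-4)] = (x-4) + (x-3) = 2x - 7. Dividing by 2 gives (2x - 7)/2.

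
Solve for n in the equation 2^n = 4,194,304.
4,194,304 = 1,024 × 1,024 × 4 = 2^10 × 2^10 × 2^2 = 2^22, so n = 22.

Answer: 22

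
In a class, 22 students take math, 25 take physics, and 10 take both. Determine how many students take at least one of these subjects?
37

Reasoning: |A∪B| = |A|+|B|-|A∩B| = 22+25-10 = 37.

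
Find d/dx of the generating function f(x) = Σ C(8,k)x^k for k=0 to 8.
Σ k·C(8,k)x^(k-1) for k=1 to 8

Solution: Term-by-term differentiation gives Σ k·C(8,k)x^{k-1} for k=1 to 8.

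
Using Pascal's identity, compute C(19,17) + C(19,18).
190

Explanation: C(19,17) + C(19,18) = C(20,18) = 190.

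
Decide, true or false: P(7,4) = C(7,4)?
P(7,4) = 840 but C(7,4) = 35; they differ by a factor of 4! = 24, so the statement does not hold.

Answer: False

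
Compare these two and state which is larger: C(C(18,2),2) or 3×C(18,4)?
C(C(18,2),2)=11,628, 3×C(18,4)=9,180.

Answer: C(C(18,2),2)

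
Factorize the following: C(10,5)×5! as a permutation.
P(10,5)

Working:
C(10,5)×5! = [10!/(5!(5)!)]×5! = 10!/(5)! = P(10,5) = 30,240.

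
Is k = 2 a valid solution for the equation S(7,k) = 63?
Yes

S(7,2) = 2·S(6,2) + S(6,1) = 2·31 + 1 = 63, which equals 63.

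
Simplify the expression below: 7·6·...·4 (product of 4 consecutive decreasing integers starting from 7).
840

Solution: This is P(7,4) = 7!/(3)! = 840.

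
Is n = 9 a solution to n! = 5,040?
No

Reasoning: 9! = 9·8! = 9·40,320 = 362,880, which does not equal 5,040.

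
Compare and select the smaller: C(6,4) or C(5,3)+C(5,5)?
C(5,3)+C(5,5)
C(6,4)=15; C(5,3)+C(5,5)=10+1=11.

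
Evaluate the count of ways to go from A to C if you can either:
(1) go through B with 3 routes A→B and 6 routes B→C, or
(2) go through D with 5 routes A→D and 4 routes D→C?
38

Route via B: 3×6=18. Route via D: 5×4=20. Total: 38.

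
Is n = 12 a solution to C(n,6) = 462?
No

Working:
C(12,6) = 12·11·10·9·8·7/6! = 665,280/720 = 924, which does not equal 462.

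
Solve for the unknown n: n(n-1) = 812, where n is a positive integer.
29

Working:
n² − n − 812 = 0, so n = (1 ± √(1 + 4·812))/2 = (1 ± √3,249)/2 = (1 ± 57)/2, i.e. n = 29 or n = -28. Taking the positive root, n = 29 (check: 29×28 = 812).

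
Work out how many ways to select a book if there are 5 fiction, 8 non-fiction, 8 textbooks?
21

Working:
By the addition principle: 5 + 8 + 8 = 21.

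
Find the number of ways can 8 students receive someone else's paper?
14,833

Explanation: Using D(n) = (n-1)[D(n-1) + D(n-2)]:
D(8) = (8-1) × [D(7) + D(6)]
      = 7 × [1854 + 265]
      = 7 × 2119
      = 14,833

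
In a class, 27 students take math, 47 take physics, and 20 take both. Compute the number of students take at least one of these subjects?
54

Reasoning: |A∪B| = |A|+|B|-|A∩B| = 27+47-20 = 54.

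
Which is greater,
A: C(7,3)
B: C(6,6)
A

Working:
A=C(7,3)=35, B=C(6,6)=1.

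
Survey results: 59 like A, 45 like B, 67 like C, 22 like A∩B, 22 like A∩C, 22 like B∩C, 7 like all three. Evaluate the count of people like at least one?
112

Solution: |A∪B∪C| = 59+45+67-22-22-22+7 = 112.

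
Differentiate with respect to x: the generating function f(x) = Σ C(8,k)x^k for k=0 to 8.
Σ k·C(8,k)x^(k-1) for k=1 to 8

Term-by-term differentiation gives Σ k·C(8,k)x^{k-1} for k=1 to 8.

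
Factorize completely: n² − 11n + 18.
(n − 2)(n − 9)

Explanation: Seek roots whose sum is 11 and product is 18: (2, 9). So n² − 11n + 18 = (n − 2)(n − 9).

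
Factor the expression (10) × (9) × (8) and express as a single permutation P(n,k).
P(10,3) = 10!/(7)!
Product of 3 consecutive descending integers starting at 10: P(10,3) = 10!/7! = 720.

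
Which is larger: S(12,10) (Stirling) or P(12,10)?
P(12,10)

S(12,10) = 10·S(11,10) + S(11,9) = 10·55 + 1,155 = 1,705; P(12,10) = 239,500,800.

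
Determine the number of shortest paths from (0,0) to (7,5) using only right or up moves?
792

Explanation: Choose 7 rights from 12 moves: C(12,7) = 792.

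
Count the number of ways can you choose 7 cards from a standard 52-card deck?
133,784,560

Explanation: C(52,7) = 133,784,560.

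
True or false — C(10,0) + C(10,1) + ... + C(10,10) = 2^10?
True

Working:
Binomial theorem with x = y = 1: Σ C(10,i) = (1+1)^10 = 2^10 = 1,024. The statement holds.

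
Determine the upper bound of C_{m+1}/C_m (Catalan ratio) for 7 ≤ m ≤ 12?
25/7

Working:
C_{m+1}/C_m = 2(2m+1)/(m+2), which increases with m. Maximum at m = 12: 2·25/14 = 25/7.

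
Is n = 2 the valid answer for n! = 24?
2! = 2·1! = 2·1 = 2, which does not equal 24.

Answer: No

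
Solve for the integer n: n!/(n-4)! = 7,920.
11

Reasoning: n!/(n-4)! = n×(n-1)×(n-2)×(n-3), a product of 4 consecutive integers ≈ (n−1.5)^4. 7,920^(1/4) + 1.5 ≈ 10.9; check n = 11: 11×10×9×8 = 7,920 ✓. So n = 11.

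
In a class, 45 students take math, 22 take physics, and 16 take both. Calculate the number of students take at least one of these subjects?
51

Working:
|A∪B| = |A|+|B|-|A∩B| = 45+22-16 = 51.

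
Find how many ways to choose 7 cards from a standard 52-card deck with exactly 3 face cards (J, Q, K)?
20,105,800
12 face cards and 40 non-face cards: C(12,3) × C(40,4) = 220 × 91,390 = 20,105,800.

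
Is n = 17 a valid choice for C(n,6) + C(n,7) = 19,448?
No
C(17,6) + C(17,7) = 12,376 + 19,448 = 31,824, which does not equal 19,448.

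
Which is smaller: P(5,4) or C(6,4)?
C(6,4)
P(5,4)=120, C(6,4)=15.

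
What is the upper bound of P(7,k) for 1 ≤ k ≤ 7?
P(7,k) increases in k, so maximum at k = 7: 7! = 5,040.
Final answer: 5,040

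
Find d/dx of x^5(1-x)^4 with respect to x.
5x^4(1-x)^4 - 4x^5(1-x)^3

Solution: Product rule: 5x^{4}(1-x)^{4} + x^5·(-4)(1-x)^{3}.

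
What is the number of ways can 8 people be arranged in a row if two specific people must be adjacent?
10,080

Reasoning: Treat pair as unit: (8-1)! arrangements × 2 internal orders = 10,080.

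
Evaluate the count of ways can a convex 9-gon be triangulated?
429

Working:
Using the Catalan number formula: C_n = C(2n, n) / (n+1)
C_7 = C(14, 7) / (7+1)
     = 3432 / 8
     = 429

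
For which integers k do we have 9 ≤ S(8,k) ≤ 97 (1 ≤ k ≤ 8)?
7

Reasoning: S(8,1)=1; S(8,2)=127; S(8,3)=966; S(8,4)=1,701; S(8,5)=1,050; S(8,6)=266; S(8,7)=28; S(8,8)=1. So valid k = 7.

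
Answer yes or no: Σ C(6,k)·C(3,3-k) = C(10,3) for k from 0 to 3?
No
Vandermonde's identity gives C(9,3) = 84; RHS C(10,3) = 120.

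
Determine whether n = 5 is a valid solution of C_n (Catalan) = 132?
No

Working:
C_5 = C(10,5)/(5+1) = 252/6 = 42, which does not equal 132.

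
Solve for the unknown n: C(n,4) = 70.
8

Working:
C(n,4) = n(n−1)(n−2)(n−3)/4! is increasing in n, and n(n−1)(n−2)(n−3) = 4!·70 = 1,680 ≈ (n−1.5)^4 gives n ≈ 7.9. Check: C(6,4) = 15, C(7,4) = 35, C(8,4) = 70 ✓. So n = 8.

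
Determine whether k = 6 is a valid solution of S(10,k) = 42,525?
S(10,6) = 6·S(9,6) + S(9,5) = 6·2,646 + 6,951 = 22,827, which does not equal 42,525.

Answer: No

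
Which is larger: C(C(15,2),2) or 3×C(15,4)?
C(C(15,2),2)

C(C(15,2),2)=5,460, 3×C(15,4)=4,095.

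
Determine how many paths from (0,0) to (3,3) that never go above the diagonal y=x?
5

Solution: Counted by the Catalan number C_3: C_3 = C(6,3)/(3+1) = 20/4 = 5.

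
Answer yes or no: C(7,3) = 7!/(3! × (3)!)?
No

Working:
The correct denominator is 3!×4!, giving C(7,3) = 35; the stated RHS is 7!/(3!×3!) = 140 ≠ 35, so the statement does not hold.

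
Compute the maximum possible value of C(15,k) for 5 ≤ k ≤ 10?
6,435

Explanation: C(15,k) is maximised at the centre of the row: C(15,7) = 6,435.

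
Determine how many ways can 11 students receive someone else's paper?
Using D(n) = (n-1)[D(n-1) + D(n-2)]:
D(11) = (11-1) × [D(10) + D(9)]
      = 10 × [1334961 + 133496]
      = 10 × 1468457
      = 14,684,570
Final answer: 14,684,570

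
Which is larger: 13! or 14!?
13!=6,227,020,800, 14!=87,178,291,200. 14! > 13!.
Final answer: 14!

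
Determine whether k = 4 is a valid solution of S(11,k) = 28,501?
No

Reasoning: S(11,4) = 4·S(10,4) + S(10,3) = 4·34,105 + 9,330 = 145,750, which does not equal 28,501.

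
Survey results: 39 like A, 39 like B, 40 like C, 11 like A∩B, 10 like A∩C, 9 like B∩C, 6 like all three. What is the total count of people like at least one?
94

Working:
|A∪B∪C| = 39+39+40-11-10-9+6 = 94.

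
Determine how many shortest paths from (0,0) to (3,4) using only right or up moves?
Choose 3 rights from 7 moves: C(7,3) = 35.
Final answer: 35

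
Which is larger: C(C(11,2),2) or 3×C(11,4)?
C(C(11,2),2)
C(C(11,2),2)=1,485, 3×C(11,4)=990.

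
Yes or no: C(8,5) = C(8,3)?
Yes
Symmetry C(n,k) = C(n,n-k): C(8,5) = 56 and C(8,3) = 56. Both sides agree, so the statement holds.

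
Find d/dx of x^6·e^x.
Product rule: d/dx[x^6]·e^x + x^6·d/dx[e^x] = 6x^{5}e^x + x^6e^x.

Answer: (6x^5 + x^6)e^x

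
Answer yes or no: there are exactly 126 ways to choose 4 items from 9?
C(9,4) = 126.
Final answer: Yes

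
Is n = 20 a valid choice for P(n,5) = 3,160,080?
No

Reasoning: P(20,5) = 20·19·18·17·16 = 1,860,480, which does not equal 3,160,080.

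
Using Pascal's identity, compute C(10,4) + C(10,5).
C(10,4) + C(10,5) = C(11,5) = 462.

Answer: 462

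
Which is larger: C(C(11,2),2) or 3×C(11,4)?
C(C(11,2),2)
C(C(11,2),2)=1,485, 3×C(11,4)=990.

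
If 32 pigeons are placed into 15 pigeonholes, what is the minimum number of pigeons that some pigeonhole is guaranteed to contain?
3

Pigeonhole: ⌈32/15⌉ = 3.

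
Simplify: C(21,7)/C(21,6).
15/7

Working:
C(n,k+1)/C(n,k) = (n−k)/(k+1). Here (21−6)/(6+1) = 15/7 = 15/7.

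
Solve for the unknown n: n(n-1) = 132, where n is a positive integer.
12

Working:
n² − n − 132 = 0, so n = (1 ± √(1 + 4·132))/2 = (1 ± √529)/2 = (1 ± 23)/2, i.e. n = 12 or n = -11. Taking the positive root, n = 12 (check: 12×11 = 132).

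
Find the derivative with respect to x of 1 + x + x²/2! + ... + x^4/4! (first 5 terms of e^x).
Differentiating term by term gives the first 4 terms of e^x.

Answer: 1 + x + x²/2! + ... + x^3/3!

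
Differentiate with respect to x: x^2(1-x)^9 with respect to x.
2x^1(1-x)^9 - 9x^2(1-x)^8

Product rule: 2x^{1}(1-x)^{9} + x^2·(-9)(1-x)^{8}.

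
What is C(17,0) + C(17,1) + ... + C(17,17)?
131,072

Sum of binomial coefficients = 2^17 = 131,072.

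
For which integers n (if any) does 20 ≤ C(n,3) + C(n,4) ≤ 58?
C(5,3)+C(5,4)=15; C(6,3)+C(6,4)=35; C(7,3)+C(7,4)=70. So valid n = 6.

Answer: 6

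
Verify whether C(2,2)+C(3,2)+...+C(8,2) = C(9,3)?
True

Solution: Hockey stick identity gives Σ = C(9,3) = 84; RHS C(9,3) = 84.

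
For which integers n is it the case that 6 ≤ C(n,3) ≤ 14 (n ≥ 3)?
C(4,3)=4; C(5,3)=10; C(6,3)=20. So valid n = 5.

Answer: 5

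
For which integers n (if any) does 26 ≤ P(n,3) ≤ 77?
5

Working:
P(4,3)=24; P(5,3)=60; P(6,3)=120. So valid n = 5.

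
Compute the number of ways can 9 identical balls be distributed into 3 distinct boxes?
55

Reasoning: C(9+3-1, 3-1) = C(11, 2) = 55.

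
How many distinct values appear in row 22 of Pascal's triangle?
12

Explanation: Row 22 has entries C(22,0)..C(22,22); by symmetry C(22,k)=C(22,22-k), giving 12 distinct values.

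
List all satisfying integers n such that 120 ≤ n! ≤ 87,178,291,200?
n! is strictly increasing; 5! = 120 and 14! = 87,178,291,200, so valid n = 5, 6, 7, 8, 9, 10, 11, 12, 13, 14.

Answer: 5, 6, 7, 8, 9, 10, 11, 12, 13, 14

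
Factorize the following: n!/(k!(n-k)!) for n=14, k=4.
C(14,4) = 1,001

Working:
This is the binomial coefficient C(14,4) = 1,001.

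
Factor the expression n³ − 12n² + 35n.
n³ − 12n² + 35n = n(n² − 12n + 35) = n(n − 5)(n − 7).
Final answer: n(n − 5)(n − 7)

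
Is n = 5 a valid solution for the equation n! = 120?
Yes

Working:
5! = 5·4! = 5·24 = 120, which equals 120.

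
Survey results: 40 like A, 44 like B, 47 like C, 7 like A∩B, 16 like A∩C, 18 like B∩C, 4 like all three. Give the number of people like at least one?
|A∪B∪C| = 40+44+47-7-16-18+4 = 94.
Final answer: 94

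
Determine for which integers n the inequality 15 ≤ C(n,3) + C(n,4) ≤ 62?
5, 6

C(4,3)+C(4,4)=5; C(5,3)+C(5,4)=15; C(6,3)+C(6,4)=35; C(7,3)+C(7,4)=70. So valid n = 5, 6.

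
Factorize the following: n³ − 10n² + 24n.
n(n − 4)(n − 6)

Solution: n³ − 10n² + 24n = n(n² − 10n + 24) = n(n − 4)(n − 6).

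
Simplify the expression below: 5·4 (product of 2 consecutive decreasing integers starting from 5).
20

Explanation: This is P(5,2) = 5!/(3)! = 20.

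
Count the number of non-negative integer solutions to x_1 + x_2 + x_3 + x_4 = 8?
C(8+4-1, 4-1) = 165.
Final answer: 165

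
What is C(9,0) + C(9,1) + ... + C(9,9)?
Sum of binomial coefficients = 2^9 = 512.

Answer: 512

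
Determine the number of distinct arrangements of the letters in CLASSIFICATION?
Word has 14 letters (C=2, L=1, A=2, S=2, I=3, F=1, T=1, O=1, N=1). Arrangements: 14!/Π(k!) = 1,816,214,400.

Answer: 1,816,214,400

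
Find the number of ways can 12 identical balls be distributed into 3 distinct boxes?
C(12+3-1, 3-1) = C(14, 2) = 91.
Final answer: 91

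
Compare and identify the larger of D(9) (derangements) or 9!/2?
D(9) = (9-1)·[D(8) + D(7)] = 8·[14,833 + 1,854] = 133,496; 9!/2 = 362,880/2 = 181,440.
Final answer: 9!/2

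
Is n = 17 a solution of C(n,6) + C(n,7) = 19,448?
C(17,6) + C(17,7) = 12,376 + 19,448 = 31,824, which does not equal 19,448.

Answer: No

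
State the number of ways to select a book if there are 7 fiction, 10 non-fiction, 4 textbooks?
21
By the addition principle: 7 + 10 + 4 = 21.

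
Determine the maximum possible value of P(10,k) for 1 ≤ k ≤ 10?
3,628,800

P(10,k) increases in k, so maximum at k = 10: 10! = 3,628,800.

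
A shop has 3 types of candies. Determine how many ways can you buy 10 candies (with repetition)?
66
Stars and bars: C(10+3-1, 10) = C(12, 10) = 66.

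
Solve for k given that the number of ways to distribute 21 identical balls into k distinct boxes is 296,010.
7

Solution: Stars and bars: the count is C(21+k−1, k−1), increasing in k. k=5: C(25,4) = 12,650, k=6: C(26,5) = 65,780, k=7: C(27,6) = 296,010 ✓. So k = 7.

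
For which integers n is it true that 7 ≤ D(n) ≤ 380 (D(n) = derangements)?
4, 5, 6

Using D(n) = (n−1)[D(n−1) + D(n−2)] with D(1)=0, D(2)=1: D(3)=2; D(4)=9; D(5)=44; D(6)=265; D(7)=1,854. So valid n = 4, 5, 6.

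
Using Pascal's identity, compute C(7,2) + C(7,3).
C(7,2) + C(7,3) = C(8,3) = 56.

Answer: 56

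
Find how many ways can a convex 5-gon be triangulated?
Using the Catalan number formula: C_n = C(2n, n) / (n+1)
C_3 = C(6, 3) / (3+1)
     = 20 / 4
     = 5
Final answer: 5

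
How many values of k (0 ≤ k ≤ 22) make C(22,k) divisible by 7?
15

Reasoning: Checking C(22,k) mod 7 for k = 0..22: divisible at k = 2, 3, 4, 5, 6, 9, 10, 11, 12, 13, 16, 17, 18, 19, 20. That's 15 values.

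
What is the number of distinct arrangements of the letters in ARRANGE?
1,260

Working:
Word has 7 letters (A=2, R=2, N=1, G=1, E=1). Arrangements: 7!/Π(k!) = 1,260.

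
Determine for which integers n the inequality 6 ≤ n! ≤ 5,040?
n! is strictly increasing; 3! = 6 and 7! = 5,040, so valid n = 3, 4, 5, 6, 7.

Answer: 3, 4, 5, 6, 7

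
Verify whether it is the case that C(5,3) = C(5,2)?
Symmetry C(n,k) = C(n,n-k): C(5,3) = 10 and C(5,2) = 10. Both sides agree, so the statement holds.
Final answer: True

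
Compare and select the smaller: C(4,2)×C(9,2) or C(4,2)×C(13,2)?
C(4,2)×C(9,2)=216, C(4,2)×C(13,2)=468.

Answer: C(4,2)×C(9,2)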